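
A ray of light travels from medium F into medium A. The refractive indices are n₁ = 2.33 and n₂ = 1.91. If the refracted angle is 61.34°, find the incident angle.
sin θ₁ = (n₂/n₁)·sin θ₂ → θ₁ = 46°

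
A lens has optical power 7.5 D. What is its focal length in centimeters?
f = 1/P = 13.33 cm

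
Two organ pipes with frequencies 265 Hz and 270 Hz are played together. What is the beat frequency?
5 Hz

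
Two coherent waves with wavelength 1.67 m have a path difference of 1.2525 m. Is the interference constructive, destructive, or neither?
neither (partial) — path difference = 0.75λ, neither a whole number of wavelengths nor an odd multiple of λ/2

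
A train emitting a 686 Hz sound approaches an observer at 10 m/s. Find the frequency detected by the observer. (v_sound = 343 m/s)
f_obs = f·v/(v − v_s) = 706.6 Hz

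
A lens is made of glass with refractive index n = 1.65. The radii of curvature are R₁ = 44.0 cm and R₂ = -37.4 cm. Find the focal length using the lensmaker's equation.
1/f = (n − 1)(1/R₁ − 1/R₂) → f = 31.1 cm (converging lens)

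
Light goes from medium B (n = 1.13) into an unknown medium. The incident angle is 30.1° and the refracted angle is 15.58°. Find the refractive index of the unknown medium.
n₂ = n₁·sin θ₁ / sin θ₂ = 2.11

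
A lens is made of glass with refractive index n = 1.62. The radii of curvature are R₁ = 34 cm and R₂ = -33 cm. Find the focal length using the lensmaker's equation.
1/f = (n − 1)(1/R₁ − 1/R₂) → f = 27.01 cm (converging lens)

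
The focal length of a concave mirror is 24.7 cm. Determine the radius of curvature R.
R = 2|f| = 49.4 cm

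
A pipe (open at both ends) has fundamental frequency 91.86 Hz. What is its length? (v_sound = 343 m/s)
L = v/(2f₁) = 1.867 m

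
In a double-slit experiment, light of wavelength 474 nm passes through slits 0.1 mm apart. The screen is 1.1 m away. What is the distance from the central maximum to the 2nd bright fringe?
y = mλL/d = 10.43 mm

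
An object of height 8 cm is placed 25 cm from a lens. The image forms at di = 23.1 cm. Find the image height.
hi = (-di/do) × ho = -7.392 cm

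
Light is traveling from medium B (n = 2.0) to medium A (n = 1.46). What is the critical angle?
θc = arcsin(n₂/n₁) = 46.89°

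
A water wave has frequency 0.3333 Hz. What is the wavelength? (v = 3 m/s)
λ = v/f = 9.001 m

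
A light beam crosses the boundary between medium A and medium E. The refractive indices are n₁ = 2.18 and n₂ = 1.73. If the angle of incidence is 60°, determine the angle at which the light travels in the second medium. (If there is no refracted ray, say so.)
sin θ₂ = (n₁/n₂)·sin θ₁ = 1.091 > 1, so there is no refracted ray — the light undergoes total internal reflection.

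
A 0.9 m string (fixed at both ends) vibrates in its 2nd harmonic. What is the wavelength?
λₙ = 2L/n = 0.9 m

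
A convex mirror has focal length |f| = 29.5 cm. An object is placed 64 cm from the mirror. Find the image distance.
f = −29.5 cm (convex); 1/di = 1/f − 1/do → di = -20.19 cm (virtual image, behind mirror)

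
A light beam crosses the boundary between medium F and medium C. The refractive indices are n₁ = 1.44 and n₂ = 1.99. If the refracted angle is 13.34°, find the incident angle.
sin θ₁ = (n₂/n₁)·sin θ₂ → θ₁ = 18.59°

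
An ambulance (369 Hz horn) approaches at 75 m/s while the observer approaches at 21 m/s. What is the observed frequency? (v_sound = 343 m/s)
f_obs = f·(v + v_o)/(v − v_s) = 501.2 Hz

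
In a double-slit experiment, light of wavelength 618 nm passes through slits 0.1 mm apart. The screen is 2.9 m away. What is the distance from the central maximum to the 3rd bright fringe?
y = mλL/d = 53.77 mm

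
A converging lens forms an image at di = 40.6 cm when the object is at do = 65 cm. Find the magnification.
M = −di/do = -0.6246 (inverted image)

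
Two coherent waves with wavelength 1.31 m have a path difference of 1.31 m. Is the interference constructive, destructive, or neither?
constructive — path difference = 1λ, a whole number of wavelengths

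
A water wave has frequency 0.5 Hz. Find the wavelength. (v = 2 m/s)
λ = v/f = 4 m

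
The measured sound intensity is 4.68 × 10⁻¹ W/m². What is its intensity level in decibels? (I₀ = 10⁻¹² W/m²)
β = 10·log₁₀(I/I₀) = 116.7 dB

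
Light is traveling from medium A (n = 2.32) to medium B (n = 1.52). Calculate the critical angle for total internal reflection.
θc = arcsin(n₂/n₁) = 40.93°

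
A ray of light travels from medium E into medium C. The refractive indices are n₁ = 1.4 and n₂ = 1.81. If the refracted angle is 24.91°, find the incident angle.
sin θ₁ = (n₂/n₁)·sin θ₂ → θ₁ = 32.99°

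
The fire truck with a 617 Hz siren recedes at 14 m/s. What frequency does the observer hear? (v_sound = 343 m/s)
f_obs = f·v/(v + v_s) = 592.8 Hz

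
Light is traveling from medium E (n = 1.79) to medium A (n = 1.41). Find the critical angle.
θc = arcsin(n₂/n₁) = 51.97°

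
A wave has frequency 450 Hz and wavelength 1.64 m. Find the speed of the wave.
v = fλ = 738 m/s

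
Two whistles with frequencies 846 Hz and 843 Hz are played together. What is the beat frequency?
3 Hz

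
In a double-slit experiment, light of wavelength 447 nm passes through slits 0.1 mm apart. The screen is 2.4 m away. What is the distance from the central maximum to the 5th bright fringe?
y = mλL/d = 53.64 mm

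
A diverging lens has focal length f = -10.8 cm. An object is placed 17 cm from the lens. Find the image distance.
1/di = 1/f − 1/do → di = -6.604 cm (virtual image)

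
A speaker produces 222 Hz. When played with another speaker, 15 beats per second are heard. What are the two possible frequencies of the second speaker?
f₂ = 222 ± 15 Hz → 237 Hz or 207 Hz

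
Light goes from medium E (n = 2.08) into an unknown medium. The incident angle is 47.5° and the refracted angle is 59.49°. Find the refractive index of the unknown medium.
n₂ = n₁·sin θ₁ / sin θ₂ = 1.78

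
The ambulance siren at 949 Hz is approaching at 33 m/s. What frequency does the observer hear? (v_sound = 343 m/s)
f_obs = f·v/(v − v_s) = 1050 Hz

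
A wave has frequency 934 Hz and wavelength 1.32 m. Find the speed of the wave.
v = fλ = 1233 m/s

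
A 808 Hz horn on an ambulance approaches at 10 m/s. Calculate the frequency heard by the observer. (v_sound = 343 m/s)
f_obs = f·v/(v − v_s) = 832.3 Hz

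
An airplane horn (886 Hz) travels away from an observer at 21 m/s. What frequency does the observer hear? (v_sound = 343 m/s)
f_obs = f·v/(v + v_s) = 834.9 Hz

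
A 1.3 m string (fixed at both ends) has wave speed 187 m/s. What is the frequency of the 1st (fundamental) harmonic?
fₙ = nv/(2L) = 71.92 Hz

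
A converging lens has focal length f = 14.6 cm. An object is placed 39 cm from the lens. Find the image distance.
1/di = 1/f − 1/do → di = 23.34 cm (real image)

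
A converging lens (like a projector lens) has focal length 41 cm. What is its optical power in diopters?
P = 1/f = 2.439 D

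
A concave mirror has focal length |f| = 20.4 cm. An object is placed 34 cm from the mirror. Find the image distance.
f = +20.4 cm (concave); 1/di = 1/f − 1/do → di = 51 cm (real image, in front of mirror)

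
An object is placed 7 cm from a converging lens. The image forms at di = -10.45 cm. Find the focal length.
1/f = 1/do + 1/di → f = 21.2 cm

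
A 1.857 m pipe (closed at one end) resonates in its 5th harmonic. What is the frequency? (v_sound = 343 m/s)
fₙ = nv/(4L) = 230.9 Hz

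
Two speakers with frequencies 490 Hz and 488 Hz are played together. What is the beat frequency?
2 Hz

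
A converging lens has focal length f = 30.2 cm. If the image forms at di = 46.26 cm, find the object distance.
1/do = 1/f − 1/di → do = 86.99 cm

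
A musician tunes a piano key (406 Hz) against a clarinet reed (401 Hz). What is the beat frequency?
5 Hz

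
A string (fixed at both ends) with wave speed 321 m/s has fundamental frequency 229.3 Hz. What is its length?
L = v/(2f₁) = 0.7 m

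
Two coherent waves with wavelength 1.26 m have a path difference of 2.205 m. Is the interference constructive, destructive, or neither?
neither (partial) — path difference = 1.75λ, neither a whole number of wavelengths nor an odd multiple of λ/2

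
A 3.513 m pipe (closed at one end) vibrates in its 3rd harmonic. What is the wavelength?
λₙ = 4L/n = 4.684 m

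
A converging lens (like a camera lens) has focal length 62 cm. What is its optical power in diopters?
P = 1/f = 1.613 D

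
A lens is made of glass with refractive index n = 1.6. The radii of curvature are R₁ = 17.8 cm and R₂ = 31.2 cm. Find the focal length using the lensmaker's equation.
1/f = (n − 1)(1/R₁ − 1/R₂) → f = 69.07 cm (converging lens)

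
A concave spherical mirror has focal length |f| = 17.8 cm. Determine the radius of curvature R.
R = 2|f| = 35.6 cm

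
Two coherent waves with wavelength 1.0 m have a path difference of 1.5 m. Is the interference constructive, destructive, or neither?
destructive — path difference = 1.5λ, an odd multiple of λ/2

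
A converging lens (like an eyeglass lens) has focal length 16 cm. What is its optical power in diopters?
P = 1/f = 6.25 D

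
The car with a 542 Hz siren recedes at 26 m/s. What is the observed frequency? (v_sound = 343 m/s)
f_obs = f·v/(v + v_s) = 503.8 Hz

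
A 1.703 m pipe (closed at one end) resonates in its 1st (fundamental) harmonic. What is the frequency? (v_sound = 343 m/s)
fₙ = nv/(4L) = 50.35 Hz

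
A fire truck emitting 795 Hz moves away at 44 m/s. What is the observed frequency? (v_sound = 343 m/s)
f_obs = f·v/(v + v_s) = 704.6 Hz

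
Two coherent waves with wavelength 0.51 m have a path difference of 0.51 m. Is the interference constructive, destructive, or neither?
constructive — path difference = 1λ, a whole number of wavelengths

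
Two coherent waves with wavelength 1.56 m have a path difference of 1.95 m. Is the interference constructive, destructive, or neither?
neither (partial) — path difference = 1.25λ, neither a whole number of wavelengths nor an odd multiple of λ/2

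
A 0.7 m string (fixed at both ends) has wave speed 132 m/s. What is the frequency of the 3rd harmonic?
fₙ = nv/(2L) = 282.9 Hz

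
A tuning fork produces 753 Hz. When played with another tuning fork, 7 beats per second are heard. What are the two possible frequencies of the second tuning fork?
f₂ = 753 ± 7 Hz → 760 Hz or 746 Hz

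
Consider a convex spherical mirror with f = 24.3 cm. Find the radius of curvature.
R = 2|f| = 48.6 cm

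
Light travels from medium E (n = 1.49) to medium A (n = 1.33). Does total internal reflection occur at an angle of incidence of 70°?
θc = arcsin(n₂/n₁) = 63.2°; 70° > θc, so yes — total internal reflection.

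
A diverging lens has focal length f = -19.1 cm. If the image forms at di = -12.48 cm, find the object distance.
1/do = 1/f − 1/di → do = 36.01 cm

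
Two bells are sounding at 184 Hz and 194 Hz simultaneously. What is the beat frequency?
10 Hz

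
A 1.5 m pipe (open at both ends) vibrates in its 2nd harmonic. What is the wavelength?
λₙ = 2L/n = 1.5 m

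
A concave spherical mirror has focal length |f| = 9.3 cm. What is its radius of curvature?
R = 2|f| = 18.6 cm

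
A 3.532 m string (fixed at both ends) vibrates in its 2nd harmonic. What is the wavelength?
λₙ = 2L/n = 3.532 m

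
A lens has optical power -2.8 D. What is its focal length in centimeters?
f = 1/P = -35.71 cm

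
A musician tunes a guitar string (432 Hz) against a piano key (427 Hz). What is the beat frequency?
5 Hz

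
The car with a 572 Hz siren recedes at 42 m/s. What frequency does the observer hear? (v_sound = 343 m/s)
f_obs = f·v/(v + v_s) = 509.6 Hz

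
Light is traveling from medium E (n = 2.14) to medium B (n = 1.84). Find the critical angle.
θc = arcsin(n₂/n₁) = 59.3°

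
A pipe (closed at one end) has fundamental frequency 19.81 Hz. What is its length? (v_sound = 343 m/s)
L = v/(4f₁) = 4.329 m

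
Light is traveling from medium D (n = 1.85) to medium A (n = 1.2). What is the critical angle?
θc = arcsin(n₂/n₁) = 40.44°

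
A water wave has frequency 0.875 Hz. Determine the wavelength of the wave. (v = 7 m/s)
λ = v/f = 8 m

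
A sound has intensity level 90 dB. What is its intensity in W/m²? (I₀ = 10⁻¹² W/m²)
I = I₀·10^(β/10) = 1.00 × 10⁻³ W/m²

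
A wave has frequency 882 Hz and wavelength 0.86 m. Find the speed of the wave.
v = fλ = 758.5 m/s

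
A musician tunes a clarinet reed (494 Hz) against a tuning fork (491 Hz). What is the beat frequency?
3 Hz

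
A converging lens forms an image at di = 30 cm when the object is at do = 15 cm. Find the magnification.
M = −di/do = -2 (inverted image)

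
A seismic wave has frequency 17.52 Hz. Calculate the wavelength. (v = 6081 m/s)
λ = v/f = 347.1 m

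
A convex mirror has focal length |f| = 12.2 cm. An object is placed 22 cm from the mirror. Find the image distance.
f = −12.2 cm (convex); 1/di = 1/f − 1/do → di = -7.848 cm (virtual image, behind mirror)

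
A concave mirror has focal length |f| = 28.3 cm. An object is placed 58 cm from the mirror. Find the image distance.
f = +28.3 cm (concave); 1/di = 1/f − 1/do → di = 55.27 cm (real image, in front of mirror)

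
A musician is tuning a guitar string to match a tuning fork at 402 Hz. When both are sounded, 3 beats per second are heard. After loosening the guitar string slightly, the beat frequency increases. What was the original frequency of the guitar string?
399 Hz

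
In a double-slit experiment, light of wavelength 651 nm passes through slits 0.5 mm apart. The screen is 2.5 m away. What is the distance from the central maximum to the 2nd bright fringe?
y = mλL/d = 6.51 mm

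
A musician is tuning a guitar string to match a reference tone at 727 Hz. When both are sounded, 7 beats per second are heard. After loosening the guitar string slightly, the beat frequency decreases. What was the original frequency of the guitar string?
734 Hz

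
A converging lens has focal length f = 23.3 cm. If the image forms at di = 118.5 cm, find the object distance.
1/do = 1/f − 1/di → do = 29 cm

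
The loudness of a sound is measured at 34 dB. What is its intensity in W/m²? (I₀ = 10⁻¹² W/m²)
I = I₀·10^(β/10) = 2.51 × 10⁻⁹ W/m²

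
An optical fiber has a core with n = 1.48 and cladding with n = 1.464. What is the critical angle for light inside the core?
θc = arcsin(n_cladding/n_core) = 81.57°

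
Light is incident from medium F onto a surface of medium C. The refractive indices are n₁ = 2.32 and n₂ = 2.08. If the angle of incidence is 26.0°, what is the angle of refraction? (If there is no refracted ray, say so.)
sin θ₂ = (n₁/n₂)·sin θ₁ = 0.489 → θ₂ = 29.27°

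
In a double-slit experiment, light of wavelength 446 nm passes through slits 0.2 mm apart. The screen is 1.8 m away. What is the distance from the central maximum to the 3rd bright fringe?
y = mλL/d = 12.04 mm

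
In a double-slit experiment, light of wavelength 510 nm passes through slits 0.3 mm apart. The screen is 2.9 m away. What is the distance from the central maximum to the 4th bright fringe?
y = mλL/d = 19.72 mm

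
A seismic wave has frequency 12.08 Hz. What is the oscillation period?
T = 1/f = 0.08278 s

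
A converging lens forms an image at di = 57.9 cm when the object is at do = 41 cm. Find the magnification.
M = −di/do = -1.412 (inverted image)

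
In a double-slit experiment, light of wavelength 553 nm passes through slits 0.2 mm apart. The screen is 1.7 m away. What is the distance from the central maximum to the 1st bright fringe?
y = mλL/d = 4.7 mm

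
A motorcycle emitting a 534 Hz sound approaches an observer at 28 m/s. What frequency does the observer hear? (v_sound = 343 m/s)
f_obs = f·v/(v − v_s) = 581.5 Hz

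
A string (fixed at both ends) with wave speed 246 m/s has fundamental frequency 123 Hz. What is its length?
L = v/(2f₁) = 1 m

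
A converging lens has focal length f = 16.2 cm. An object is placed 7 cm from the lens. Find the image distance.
1/di = 1/f − 1/do → di = -12.33 cm (virtual image)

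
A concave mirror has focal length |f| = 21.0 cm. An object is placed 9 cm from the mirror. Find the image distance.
f = +21.0 cm (concave); 1/di = 1/f − 1/do → di = -15.75 cm (virtual image, behind mirror)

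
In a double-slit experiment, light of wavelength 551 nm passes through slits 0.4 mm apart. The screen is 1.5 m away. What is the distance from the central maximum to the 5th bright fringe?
y = mλL/d = 10.33 mm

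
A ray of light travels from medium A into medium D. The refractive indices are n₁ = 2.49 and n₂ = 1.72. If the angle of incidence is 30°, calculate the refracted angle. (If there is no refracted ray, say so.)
sin θ₂ = (n₁/n₂)·sin θ₁ = 0.7238 → θ₂ = 46.37°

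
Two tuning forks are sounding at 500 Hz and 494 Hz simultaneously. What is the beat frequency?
6 Hz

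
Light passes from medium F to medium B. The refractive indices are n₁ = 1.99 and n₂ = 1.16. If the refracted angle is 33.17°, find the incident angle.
sin θ₁ = (n₂/n₁)·sin θ₂ → θ₁ = 18.6°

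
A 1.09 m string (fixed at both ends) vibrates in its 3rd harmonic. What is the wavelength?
λₙ = 2L/n = 0.7267 m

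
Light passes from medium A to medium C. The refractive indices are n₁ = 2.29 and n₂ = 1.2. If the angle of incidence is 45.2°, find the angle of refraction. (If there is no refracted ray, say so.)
sin θ₂ = (n₁/n₂)·sin θ₁ = 1.354 > 1, so there is no refracted ray — the light undergoes total internal reflection.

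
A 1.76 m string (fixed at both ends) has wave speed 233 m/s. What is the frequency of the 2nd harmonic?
fₙ = nv/(2L) = 132.4 Hz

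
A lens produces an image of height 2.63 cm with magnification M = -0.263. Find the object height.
ho = |hi|/|M| = 10 cm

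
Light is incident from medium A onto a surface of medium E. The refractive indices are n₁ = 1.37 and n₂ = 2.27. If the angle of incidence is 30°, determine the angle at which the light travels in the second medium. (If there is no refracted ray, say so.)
sin θ₂ = (n₁/n₂)·sin θ₁ = 0.3018 → θ₂ = 17.56°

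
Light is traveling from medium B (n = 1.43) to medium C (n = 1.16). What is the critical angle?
θc = arcsin(n₂/n₁) = 54.21°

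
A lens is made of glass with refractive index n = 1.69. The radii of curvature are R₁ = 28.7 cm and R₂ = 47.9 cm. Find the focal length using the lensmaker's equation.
1/f = (n − 1)(1/R₁ − 1/R₂) → f = 103.8 cm (converging lens)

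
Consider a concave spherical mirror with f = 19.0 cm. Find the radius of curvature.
R = 2|f| = 38 cm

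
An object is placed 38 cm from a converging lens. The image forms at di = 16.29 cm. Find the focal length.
1/f = 1/do + 1/di → f = 11.4 cm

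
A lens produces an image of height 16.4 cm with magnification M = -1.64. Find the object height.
ho = |hi|/|M| = 10 cm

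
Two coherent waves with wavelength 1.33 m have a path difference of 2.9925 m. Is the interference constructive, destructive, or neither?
neither (partial) — path difference = 2.25λ, neither a whole number of wavelengths nor an odd multiple of λ/2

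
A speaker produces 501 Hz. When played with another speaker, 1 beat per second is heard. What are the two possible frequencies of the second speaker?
f₂ = 501 ± 1 Hz → 502 Hz or 500 Hz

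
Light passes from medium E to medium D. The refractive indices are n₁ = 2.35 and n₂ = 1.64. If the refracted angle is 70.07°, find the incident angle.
sin θ₁ = (n₂/n₁)·sin θ₂ → θ₁ = 41°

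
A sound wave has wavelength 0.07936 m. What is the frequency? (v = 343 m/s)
f = v/λ = 4322 Hz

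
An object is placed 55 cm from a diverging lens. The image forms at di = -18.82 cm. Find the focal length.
1/f = 1/do + 1/di → f = -28.61 cm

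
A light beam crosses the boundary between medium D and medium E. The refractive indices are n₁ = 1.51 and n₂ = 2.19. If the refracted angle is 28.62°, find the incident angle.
sin θ₁ = (n₂/n₁)·sin θ₂ → θ₁ = 44°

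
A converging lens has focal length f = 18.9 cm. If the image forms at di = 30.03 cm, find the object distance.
1/do = 1/f − 1/di → do = 50.99 cm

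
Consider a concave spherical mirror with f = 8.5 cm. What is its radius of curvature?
R = 2|f| = 17 cm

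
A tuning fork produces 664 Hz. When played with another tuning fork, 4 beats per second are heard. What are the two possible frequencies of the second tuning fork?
f₂ = 664 ± 4 Hz → 668 Hz or 660 Hz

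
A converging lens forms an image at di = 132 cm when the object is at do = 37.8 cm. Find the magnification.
M = −di/do = -3.492 (inverted image)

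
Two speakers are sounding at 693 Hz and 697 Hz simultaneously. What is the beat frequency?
4 Hz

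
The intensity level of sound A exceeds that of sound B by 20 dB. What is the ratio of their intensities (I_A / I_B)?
I_A/I_B = 10^(Δβ/10) = 100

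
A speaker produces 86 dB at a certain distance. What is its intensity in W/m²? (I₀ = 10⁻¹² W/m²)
I = I₀·10^(β/10) = 3.98 × 10⁻⁴ W/m²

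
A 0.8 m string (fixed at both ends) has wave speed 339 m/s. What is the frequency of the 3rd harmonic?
fₙ = nv/(2L) = 635.6 Hz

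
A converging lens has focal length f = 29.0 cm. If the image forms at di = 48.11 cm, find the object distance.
1/do = 1/f − 1/di → do = 73.01 cm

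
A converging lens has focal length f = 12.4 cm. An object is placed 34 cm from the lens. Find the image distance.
1/di = 1/f − 1/do → di = 19.52 cm (real image)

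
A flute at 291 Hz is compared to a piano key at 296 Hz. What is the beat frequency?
5 Hz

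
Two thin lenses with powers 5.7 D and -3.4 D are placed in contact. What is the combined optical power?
P_total = P₁ + P₂ = 2.3 D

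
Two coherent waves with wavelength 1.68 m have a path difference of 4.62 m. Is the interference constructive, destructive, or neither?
neither (partial) — path difference = 2.75λ, neither a whole number of wavelengths nor an odd multiple of λ/2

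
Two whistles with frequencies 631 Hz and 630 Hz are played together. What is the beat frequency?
1 Hz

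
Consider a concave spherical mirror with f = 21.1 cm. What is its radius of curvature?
R = 2|f| = 42.2 cm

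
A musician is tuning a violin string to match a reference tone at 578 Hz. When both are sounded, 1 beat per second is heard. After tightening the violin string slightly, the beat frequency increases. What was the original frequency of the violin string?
579 Hz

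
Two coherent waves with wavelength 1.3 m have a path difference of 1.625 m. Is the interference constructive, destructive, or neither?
neither (partial) — path difference = 1.25λ, neither a whole number of wavelengths nor an odd multiple of λ/2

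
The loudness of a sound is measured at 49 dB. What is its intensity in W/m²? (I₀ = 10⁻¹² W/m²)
I = I₀·10^(β/10) = 7.94 × 10⁻⁸ W/m²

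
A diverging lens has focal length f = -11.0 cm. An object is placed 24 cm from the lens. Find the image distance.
1/di = 1/f − 1/do → di = -7.543 cm (virtual image)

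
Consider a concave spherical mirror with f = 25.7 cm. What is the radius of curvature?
R = 2|f| = 51.4 cm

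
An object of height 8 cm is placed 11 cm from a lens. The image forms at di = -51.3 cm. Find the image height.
hi = (-di/do) × ho = 37.31 cm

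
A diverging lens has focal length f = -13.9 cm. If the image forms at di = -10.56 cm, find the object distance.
1/do = 1/f − 1/di → do = 43.95 cm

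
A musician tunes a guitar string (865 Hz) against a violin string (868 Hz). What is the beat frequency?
3 Hz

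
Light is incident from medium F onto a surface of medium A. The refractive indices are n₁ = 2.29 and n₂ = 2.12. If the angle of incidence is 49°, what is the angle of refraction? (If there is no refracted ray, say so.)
sin θ₂ = (n₁/n₂)·sin θ₁ = 0.8152 → θ₂ = 54.61°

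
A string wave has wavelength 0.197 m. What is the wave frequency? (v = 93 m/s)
f = v/λ = 472.1 Hz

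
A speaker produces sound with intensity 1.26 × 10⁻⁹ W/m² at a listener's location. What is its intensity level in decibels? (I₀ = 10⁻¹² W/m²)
β = 10·log₁₀(I/I₀) = 31 dB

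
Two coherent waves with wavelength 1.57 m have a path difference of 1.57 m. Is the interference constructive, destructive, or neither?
constructive — path difference = 1λ, a whole number of wavelengths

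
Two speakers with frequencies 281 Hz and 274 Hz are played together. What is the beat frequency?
7 Hz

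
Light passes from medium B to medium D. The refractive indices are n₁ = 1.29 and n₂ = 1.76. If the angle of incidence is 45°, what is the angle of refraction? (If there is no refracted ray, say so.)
sin θ₂ = (n₁/n₂)·sin θ₁ = 0.5183 → θ₂ = 31.22°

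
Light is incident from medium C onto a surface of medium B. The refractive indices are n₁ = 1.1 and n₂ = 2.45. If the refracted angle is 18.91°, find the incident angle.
sin θ₁ = (n₂/n₁)·sin θ₂ → θ₁ = 46.2°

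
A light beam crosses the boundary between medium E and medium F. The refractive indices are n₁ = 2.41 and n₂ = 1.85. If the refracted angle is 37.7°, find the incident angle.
sin θ₁ = (n₂/n₁)·sin θ₂ → θ₁ = 28°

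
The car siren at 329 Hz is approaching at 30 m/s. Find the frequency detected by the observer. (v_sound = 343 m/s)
f_obs = f·v/(v − v_s) = 360.5 Hz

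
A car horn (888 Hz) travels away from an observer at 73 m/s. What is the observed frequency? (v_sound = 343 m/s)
f_obs = f·v/(v + v_s) = 732.2 Hz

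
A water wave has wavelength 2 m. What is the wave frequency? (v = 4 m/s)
f = v/λ = 2 Hz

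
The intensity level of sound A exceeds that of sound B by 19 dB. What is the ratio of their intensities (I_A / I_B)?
I_A/I_B = 10^(Δβ/10) = 79.43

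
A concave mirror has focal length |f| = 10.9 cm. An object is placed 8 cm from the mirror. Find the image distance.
f = +10.9 cm (concave); 1/di = 1/f − 1/do → di = -30.07 cm (virtual image, behind mirror)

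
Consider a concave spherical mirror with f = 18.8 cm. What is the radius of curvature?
R = 2|f| = 37.6 cm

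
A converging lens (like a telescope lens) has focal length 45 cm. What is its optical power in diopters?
P = 1/f = 2.222 D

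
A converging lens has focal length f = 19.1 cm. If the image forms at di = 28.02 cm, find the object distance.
1/do = 1/f − 1/di → do = 60 cm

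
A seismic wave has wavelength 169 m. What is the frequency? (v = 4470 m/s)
f = v/λ = 26.45 Hz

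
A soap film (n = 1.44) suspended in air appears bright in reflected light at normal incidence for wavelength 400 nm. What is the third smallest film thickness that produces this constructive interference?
2nt = (m − ½)λ with m = 3 → t = (m − ½)λ/(2n) = 347.2 nm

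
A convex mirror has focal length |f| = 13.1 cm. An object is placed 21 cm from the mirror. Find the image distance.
f = −13.1 cm (convex); 1/di = 1/f − 1/do → di = -8.067 cm (virtual image, behind mirror)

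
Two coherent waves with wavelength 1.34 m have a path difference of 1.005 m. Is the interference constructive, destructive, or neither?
neither (partial) — path difference = 0.75λ, neither a whole number of wavelengths nor an odd multiple of λ/2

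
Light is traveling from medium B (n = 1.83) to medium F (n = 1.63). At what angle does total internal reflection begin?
θc = arcsin(n₂/n₁) = 62.96°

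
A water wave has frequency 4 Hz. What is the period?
T = 1/f = 0.25 s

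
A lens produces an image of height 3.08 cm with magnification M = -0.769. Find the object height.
ho = |hi|/|M| = 4.005 cm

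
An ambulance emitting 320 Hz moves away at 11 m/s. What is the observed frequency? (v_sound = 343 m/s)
f_obs = f·v/(v + v_s) = 310.1 Hz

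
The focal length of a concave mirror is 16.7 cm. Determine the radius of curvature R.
R = 2|f| = 33.4 cm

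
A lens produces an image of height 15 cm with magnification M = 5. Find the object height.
ho = |hi|/|M| = 3 cm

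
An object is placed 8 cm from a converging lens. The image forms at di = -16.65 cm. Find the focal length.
1/f = 1/do + 1/di → f = 15.4 cm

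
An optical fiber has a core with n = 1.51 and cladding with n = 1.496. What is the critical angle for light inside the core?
θc = arcsin(n_cladding/n_core) = 82.19°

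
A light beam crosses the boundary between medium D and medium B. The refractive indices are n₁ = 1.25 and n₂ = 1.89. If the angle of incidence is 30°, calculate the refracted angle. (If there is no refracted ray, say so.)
sin θ₂ = (n₁/n₂)·sin θ₁ = 0.3307 → θ₂ = 19.31°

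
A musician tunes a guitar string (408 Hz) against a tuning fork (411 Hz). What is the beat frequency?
3 Hz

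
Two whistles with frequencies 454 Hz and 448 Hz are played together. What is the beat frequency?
6 Hz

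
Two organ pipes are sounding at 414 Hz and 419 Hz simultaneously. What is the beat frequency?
5 Hz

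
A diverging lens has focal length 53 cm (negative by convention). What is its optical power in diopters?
P = 1/f = -1.887 D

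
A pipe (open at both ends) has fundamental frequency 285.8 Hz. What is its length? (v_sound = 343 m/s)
L = v/(2f₁) = 0.6001 m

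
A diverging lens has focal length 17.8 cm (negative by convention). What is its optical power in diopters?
P = 1/f = -5.618 D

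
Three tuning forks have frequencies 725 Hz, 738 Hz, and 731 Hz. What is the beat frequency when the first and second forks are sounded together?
13 Hz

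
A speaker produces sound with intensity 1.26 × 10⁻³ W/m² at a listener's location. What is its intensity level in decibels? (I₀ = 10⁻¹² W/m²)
β = 10·log₁₀(I/I₀) = 91 dB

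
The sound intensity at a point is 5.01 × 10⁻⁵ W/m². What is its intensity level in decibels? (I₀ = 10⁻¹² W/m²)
β = 10·log₁₀(I/I₀) = 77 dB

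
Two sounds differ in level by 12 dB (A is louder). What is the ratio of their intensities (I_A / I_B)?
I_A/I_B = 10^(Δβ/10) = 15.85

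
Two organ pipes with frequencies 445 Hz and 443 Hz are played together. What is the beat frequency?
2 Hz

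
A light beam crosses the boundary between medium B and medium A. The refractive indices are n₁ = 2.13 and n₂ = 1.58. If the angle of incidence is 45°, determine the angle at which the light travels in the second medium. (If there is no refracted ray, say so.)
sin θ₂ = (n₁/n₂)·sin θ₁ = 0.9533 → θ₂ = 72.41°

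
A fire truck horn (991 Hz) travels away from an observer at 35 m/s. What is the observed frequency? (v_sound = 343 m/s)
f_obs = f·v/(v + v_s) = 899.2 Hz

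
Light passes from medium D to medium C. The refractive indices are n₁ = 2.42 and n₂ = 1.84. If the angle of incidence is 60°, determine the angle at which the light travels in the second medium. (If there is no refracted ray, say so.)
sin θ₂ = (n₁/n₂)·sin θ₁ = 1.139 > 1, so there is no refracted ray — the light undergoes total internal reflection.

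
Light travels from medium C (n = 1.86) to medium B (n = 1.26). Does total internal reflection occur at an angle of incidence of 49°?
θc = arcsin(n₂/n₁) = 42.64°; 49° > θc, so yes — total internal reflection.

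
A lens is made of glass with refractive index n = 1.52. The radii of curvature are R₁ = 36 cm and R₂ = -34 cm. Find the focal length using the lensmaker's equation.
1/f = (n − 1)(1/R₁ − 1/R₂) → f = 33.63 cm (converging lens)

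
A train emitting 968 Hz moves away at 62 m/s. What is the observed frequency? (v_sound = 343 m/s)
f_obs = f·v/(v + v_s) = 819.8 Hz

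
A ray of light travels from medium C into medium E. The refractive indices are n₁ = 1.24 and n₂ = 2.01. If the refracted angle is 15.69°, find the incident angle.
sin θ₁ = (n₂/n₁)·sin θ₂ → θ₁ = 26°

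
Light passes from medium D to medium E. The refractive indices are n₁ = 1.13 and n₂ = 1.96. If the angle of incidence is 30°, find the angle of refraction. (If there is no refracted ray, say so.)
sin θ₂ = (n₁/n₂)·sin θ₁ = 0.2883 → θ₂ = 16.75°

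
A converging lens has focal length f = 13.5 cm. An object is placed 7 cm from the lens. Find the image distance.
1/di = 1/f − 1/do → di = -14.54 cm (virtual image)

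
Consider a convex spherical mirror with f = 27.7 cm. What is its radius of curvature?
R = 2|f| = 55.4 cm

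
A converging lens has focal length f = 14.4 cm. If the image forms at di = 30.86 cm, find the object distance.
1/do = 1/f − 1/di → do = 27 cm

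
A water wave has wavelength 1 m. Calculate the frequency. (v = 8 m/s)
f = v/λ = 8 Hz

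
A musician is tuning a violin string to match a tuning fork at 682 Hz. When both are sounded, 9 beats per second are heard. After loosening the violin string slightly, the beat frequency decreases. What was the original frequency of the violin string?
691 Hz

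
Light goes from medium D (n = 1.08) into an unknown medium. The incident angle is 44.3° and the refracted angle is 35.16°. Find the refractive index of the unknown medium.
n₂ = n₁·sin θ₁ / sin θ₂ = 1.31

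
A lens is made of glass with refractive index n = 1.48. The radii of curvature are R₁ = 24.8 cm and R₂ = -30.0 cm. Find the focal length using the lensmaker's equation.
1/f = (n − 1)(1/R₁ − 1/R₂) → f = 28.28 cm (converging lens)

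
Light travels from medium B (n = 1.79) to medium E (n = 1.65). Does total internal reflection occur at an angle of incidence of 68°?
θc = arcsin(n₂/n₁) = 67.19°; 68° > θc, so yes — total internal reflection.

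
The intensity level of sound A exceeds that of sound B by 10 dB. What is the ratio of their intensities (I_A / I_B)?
I_A/I_B = 10^(Δβ/10) = 10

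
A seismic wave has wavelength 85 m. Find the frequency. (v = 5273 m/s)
f = v/λ = 62.04 Hz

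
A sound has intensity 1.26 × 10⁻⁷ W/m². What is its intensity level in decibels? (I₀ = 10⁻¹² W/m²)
β = 10·log₁₀(I/I₀) = 51 dB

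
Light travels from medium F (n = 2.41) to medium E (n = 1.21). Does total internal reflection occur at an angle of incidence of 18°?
θc = arcsin(n₂/n₁) = 30.14°; 18° < θc, so no — the ray refracts.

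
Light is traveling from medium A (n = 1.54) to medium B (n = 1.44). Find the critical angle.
θc = arcsin(n₂/n₁) = 69.24°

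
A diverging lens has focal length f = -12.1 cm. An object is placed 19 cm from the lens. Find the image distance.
1/di = 1/f − 1/do → di = -7.392 cm (virtual image)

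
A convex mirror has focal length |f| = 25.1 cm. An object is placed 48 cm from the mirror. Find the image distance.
f = −25.1 cm (convex); 1/di = 1/f − 1/do → di = -16.48 cm (virtual image, behind mirror)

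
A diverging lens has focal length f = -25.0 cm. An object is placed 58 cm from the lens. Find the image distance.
1/di = 1/f − 1/do → di = -17.47 cm (virtual image)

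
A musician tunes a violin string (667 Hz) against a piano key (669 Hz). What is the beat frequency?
2 Hz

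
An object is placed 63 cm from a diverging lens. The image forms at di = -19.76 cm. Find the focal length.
1/f = 1/do + 1/di → f = -28.79 cm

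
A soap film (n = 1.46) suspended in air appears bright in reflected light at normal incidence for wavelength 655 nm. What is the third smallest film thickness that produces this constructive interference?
2nt = (m − ½)λ with m = 3 → t = (m − ½)λ/(2n) = 560.8 nm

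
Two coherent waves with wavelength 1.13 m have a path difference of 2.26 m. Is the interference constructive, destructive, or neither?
constructive — path difference = 2λ, a whole number of wavelengths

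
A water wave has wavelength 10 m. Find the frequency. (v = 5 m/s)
f = v/λ = 0.5 Hz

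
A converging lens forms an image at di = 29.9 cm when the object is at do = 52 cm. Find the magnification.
M = −di/do = -0.575 (inverted image)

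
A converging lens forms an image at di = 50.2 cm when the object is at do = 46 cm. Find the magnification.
M = −di/do = -1.091 (inverted image)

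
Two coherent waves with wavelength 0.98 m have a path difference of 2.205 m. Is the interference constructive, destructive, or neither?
neither (partial) — path difference = 2.25λ, neither a whole number of wavelengths nor an odd multiple of λ/2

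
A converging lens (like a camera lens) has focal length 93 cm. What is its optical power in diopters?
P = 1/f = 1.075 D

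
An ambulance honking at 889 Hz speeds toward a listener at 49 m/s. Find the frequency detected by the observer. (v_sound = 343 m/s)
f_obs = f·v/(v − v_s) = 1037 Hz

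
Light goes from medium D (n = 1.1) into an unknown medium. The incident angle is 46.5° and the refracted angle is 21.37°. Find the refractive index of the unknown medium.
n₂ = n₁·sin θ₁ / sin θ₂ = 2.19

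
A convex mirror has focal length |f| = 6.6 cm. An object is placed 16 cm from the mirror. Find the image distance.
f = −6.6 cm (convex); 1/di = 1/f − 1/do → di = -4.673 cm (virtual image, behind mirror)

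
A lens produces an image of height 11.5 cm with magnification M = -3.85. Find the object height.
ho = |hi|/|M| = 2.987 cm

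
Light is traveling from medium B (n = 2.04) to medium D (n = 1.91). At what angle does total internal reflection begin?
θc = arcsin(n₂/n₁) = 69.44°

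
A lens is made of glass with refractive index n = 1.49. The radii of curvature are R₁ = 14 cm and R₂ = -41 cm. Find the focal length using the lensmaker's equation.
1/f = (n − 1)(1/R₁ − 1/R₂) → f = 21.3 cm (converging lens)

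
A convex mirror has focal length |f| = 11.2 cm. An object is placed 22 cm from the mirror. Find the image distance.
f = −11.2 cm (convex); 1/di = 1/f − 1/do → di = -7.422 cm (virtual image, behind mirror)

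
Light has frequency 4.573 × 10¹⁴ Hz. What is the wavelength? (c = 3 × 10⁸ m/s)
λ = c/f = 656 nm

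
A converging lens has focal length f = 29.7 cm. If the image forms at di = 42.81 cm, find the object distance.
1/do = 1/f − 1/di → do = 96.98 cm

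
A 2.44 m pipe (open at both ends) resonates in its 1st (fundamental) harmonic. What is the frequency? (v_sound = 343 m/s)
fₙ = nv/(2L) = 70.29 Hz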